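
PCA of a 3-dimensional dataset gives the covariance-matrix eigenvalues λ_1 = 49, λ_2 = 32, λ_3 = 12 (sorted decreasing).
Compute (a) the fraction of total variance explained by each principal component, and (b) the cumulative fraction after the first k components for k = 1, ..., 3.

Step 1 — total variance = trace(Sigma) = Σ λ_i = 49 + 32 + 12 = 93.

Step 2 — fraction explained by component i = λ_i / Σ λ:
  PC1: 49/93 = 0.5269
  PC2: 32/93 = 0.3441
  PC3: 12/93 = 0.129

Step 3 — cumulative fraction after k components = (λ_1 + ... + λ_k) / Σ λ:
  k = 1: 49/93 = 0.5269
  k = 2: (49 + 32)/93 = 81/93 = 0.871
  k = 3: (49 + 32 + 12)/93 = 93/93 = 1

Summary (fraction, with percent):

explained: PC1 0.5269 (52.69%), PC2 0.3441 (34.41%), PC3 0.129 (12.9%);  cumulative: 0.5269, 0.871, 1


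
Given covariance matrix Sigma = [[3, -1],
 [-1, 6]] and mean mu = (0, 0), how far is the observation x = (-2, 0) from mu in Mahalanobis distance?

Step 1 — centre the observation: (x - mu) = (-2, 0).

Step 2 — invert Sigma. det(Sigma) = 3·6 - (-1)² = 17.
  Sigma^{-1} = (1/det) · [[d, -b], [-b, a]] = [[0.3529, 0.0588],
 [0.0588, 0.1765]].

Step 3 — form the quadratic (x - mu)^T · Sigma^{-1} · (x - mu):
  Sigma^{-1} · (x - mu) = (-0.7059, -0.1176).
  (x - mu)^T · [Sigma^{-1} · (x - mu)] = (-2)·(-0.7059) + (0)·(-0.1176) = 1.4118.

Step 4 — take square root: d = √(1.4118) ≈ 1.1882.

d(x, mu) = √(1.4118) ≈ 1.1882


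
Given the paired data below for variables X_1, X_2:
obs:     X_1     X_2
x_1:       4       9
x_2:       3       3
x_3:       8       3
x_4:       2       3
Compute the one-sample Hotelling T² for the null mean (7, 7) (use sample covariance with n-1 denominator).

Step 1 — sample mean vector:
  mean(X_1) = (4 + 3 + 8 + 2) / 4 = 17/4 = 4.25
  mean(X_2) = (9 + 3 + 3 + 3) / 4 = 18/4 = 4.5
  x̄ = (4.25, 4.5),  deviation x̄ - mu_0 = (4.25, 4.5) - (7, 7) = (-2.75, -2.5).

Step 2 — sample covariance matrix, S[i,j] = (1/(n-1)) · Σ_k (x_{k,i} - mean_i) · (x_{k,j} - mean_j), divisor n-1 = 3:
  S[X_1,X_1] = ((-0.25)·(-0.25) + (-1.25)·(-1.25) + (3.75)·(3.75) + (-2.25)·(-2.25)) / 3 = 20.75/3 = 6.9167
  S[X_1,X_2] = ((-0.25)·(4.5) + (-1.25)·(-1.5) + (3.75)·(-1.5) + (-2.25)·(-1.5)) / 3 = -1.5/3 = -0.5
  S[X_2,X_2] = ((4.5)·(4.5) + (-1.5)·(-1.5) + (-1.5)·(-1.5) + (-1.5)·(-1.5)) / 3 = 27/3 = 9
  S = [[6.9167, -0.5],
 [-0.5, 9]].

Step 3 — invert S. det(S) = 6.9167·9 - (-0.5)² = 62.
  S^{-1} = (1/det) · [[d, -b], [-b, a]] = [[0.1452, 0.0081],
 [0.0081, 0.1116]].

Step 4 — quadratic form (x̄ - mu_0)^T · S^{-1} · (x̄ - mu_0):
  S^{-1} · (x̄ - mu_0) = (-0.4194, -0.3011),
  (x̄ - mu_0)^T · [...] = (-2.75)·(-0.4194) + (-2.5)·(-0.3011) = 1.9059.

Step 5 — scale by n: T² = 4 · 1.9059 = 7.6237.

T² ≈ 7.6237


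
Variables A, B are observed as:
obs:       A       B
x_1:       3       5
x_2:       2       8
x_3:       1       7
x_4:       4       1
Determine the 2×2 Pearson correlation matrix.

Step 1 — column means:
  mean(A) = (3 + 2 + 1 + 4) / 4 = 10/4 = 2.5
  mean(B) = (5 + 8 + 7 + 1) / 4 = 21/4 = 5.25

Step 2 — sample variances and covariances s[i,j] = (1/(n-1)) · Σ_k (x_{k,i} - mean_i) · (x_{k,j} - mean_j), with n-1 = 3:
  s[A,A] = ((0.5)·(0.5) + (-0.5)·(-0.5) + (-1.5)·(-1.5) + (1.5)·(1.5)) / 3 = 5/3 = 1.6667
  s[A,B] = ((0.5)·(-0.25) + (-0.5)·(2.75) + (-1.5)·(1.75) + (1.5)·(-4.25)) / 3 = -10.5/3 = -3.5
  s[B,B] = ((-0.25)·(-0.25) + (2.75)·(2.75) + (1.75)·(1.75) + (-4.25)·(-4.25)) / 3 = 28.75/3 = 9.5833
  Sample standard deviations s_i = √(s[i,i]):
  s(A) = √(1.6667) = 1.291
  s(B) = √(9.5833) = 3.0957

Step 3 — r_{ij} = s_{ij} / (s_i · s_j):
  r[A,A] = 1 (diagonal).
  r[A,B] = -3.5 / (1.291 · 3.0957) = -3.5 / 3.9965 = -0.8758
  r[B,B] = 1 (diagonal).

R is symmetric with unit diagonal. Assembling:

R = [[1, -0.8758],
 [-0.8758, 1]]


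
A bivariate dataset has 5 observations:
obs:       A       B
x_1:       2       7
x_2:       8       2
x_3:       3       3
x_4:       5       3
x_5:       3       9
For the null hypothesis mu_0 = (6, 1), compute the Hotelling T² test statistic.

Step 1 — sample mean vector:
  mean(A) = (2 + 8 + 3 + 5 + 3) / 5 = 21/5 = 4.2
  mean(B) = (7 + 2 + 3 + 3 + 9) / 5 = 24/5 = 4.8
  x̄ = (4.2, 4.8),  deviation x̄ - mu_0 = (4.2, 4.8) - (6, 1) = (-1.8, 3.8).

Step 2 — sample covariance matrix, S[i,j] = (1/(n-1)) · Σ_k (x_{k,i} - mean_i) · (x_{k,j} - mean_j), divisor n-1 = 4:
  S[A,A] = ((-2.2)·(-2.2) + (3.8)·(3.8) + (-1.2)·(-1.2) + (0.8)·(0.8) + (-1.2)·(-1.2)) / 4 = 22.8/4 = 5.7
  S[A,B] = ((-2.2)·(2.2) + (3.8)·(-2.8) + (-1.2)·(-1.8) + (0.8)·(-1.8) + (-1.2)·(4.2)) / 4 = -19.8/4 = -4.95
  S[B,B] = ((2.2)·(2.2) + (-2.8)·(-2.8) + (-1.8)·(-1.8) + (-1.8)·(-1.8) + (4.2)·(4.2)) / 4 = 36.8/4 = 9.2
  S = [[5.7, -4.95],
 [-4.95, 9.2]].

Step 3 — invert S. det(S) = 5.7·9.2 - (-4.95)² = 27.9375.
  S^{-1} = (1/det) · [[d, -b], [-b, a]] = [[0.3293, 0.1772],
 [0.1772, 0.204]].

Step 4 — quadratic form (x̄ - mu_0)^T · S^{-1} · (x̄ - mu_0):
  S^{-1} · (x̄ - mu_0) = (0.0805, 0.4564),
  (x̄ - mu_0)^T · [...] = (-1.8)·(0.0805) + (3.8)·(0.4564) = 1.5893.

Step 5 — scale by n: T² = 5 · 1.5893 = 7.9463.

T² ≈ 7.9463


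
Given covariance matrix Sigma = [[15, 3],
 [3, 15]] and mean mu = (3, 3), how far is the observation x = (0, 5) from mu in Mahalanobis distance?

Step 1 — centre the observation: (x - mu) = (-3, 2).

Step 2 — invert Sigma. det(Sigma) = 15·15 - (3)² = 216.
  Sigma^{-1} = (1/det) · [[d, -b], [-b, a]] = [[0.0694, -0.0139],
 [-0.0139, 0.0694]].

Step 3 — form the quadratic (x - mu)^T · Sigma^{-1} · (x - mu):
  Sigma^{-1} · (x - mu) = (-0.2361, 0.1806).
  (x - mu)^T · [Sigma^{-1} · (x - mu)] = (-3)·(-0.2361) + (2)·(0.1806) = 1.0694.

Step 4 — take square root: d = √(1.0694) ≈ 1.0341.

d(x, mu) = √(1.0694) ≈ 1.0341


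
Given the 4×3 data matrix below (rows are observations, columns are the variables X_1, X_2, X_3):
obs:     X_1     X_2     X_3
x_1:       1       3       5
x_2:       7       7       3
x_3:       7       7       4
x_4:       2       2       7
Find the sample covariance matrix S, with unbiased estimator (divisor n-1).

Step 1 — column means:
  mean(X_1) = (1 + 7 + 7 + 2) / 4 = 17/4 = 4.25
  mean(X_2) = (3 + 7 + 7 + 2) / 4 = 19/4 = 4.75
  mean(X_3) = (5 + 3 + 4 + 7) / 4 = 19/4 = 4.75

Step 2 — sample covariance S[i,j] = (1/(n-1)) · Σ_k (x_{k,i} - mean_i) · (x_{k,j} - mean_j), with n-1 = 3.
  S[X_1,X_1] = ((-3.25)·(-3.25) + (2.75)·(2.75) + (2.75)·(2.75) + (-2.25)·(-2.25)) / 3 = 30.75/3 = 10.25
  S[X_1,X_2] = ((-3.25)·(-1.75) + (2.75)·(2.25) + (2.75)·(2.25) + (-2.25)·(-2.75)) / 3 = 24.25/3 = 8.0833
  S[X_1,X_3] = ((-3.25)·(0.25) + (2.75)·(-1.75) + (2.75)·(-0.75) + (-2.25)·(2.25)) / 3 = -12.75/3 = -4.25
  S[X_2,X_2] = ((-1.75)·(-1.75) + (2.25)·(2.25) + (2.25)·(2.25) + (-2.75)·(-2.75)) / 3 = 20.75/3 = 6.9167
  S[X_2,X_3] = ((-1.75)·(0.25) + (2.25)·(-1.75) + (2.25)·(-0.75) + (-2.75)·(2.25)) / 3 = -12.25/3 = -4.0833
  S[X_3,X_3] = ((0.25)·(0.25) + (-1.75)·(-1.75) + (-0.75)·(-0.75) + (2.25)·(2.25)) / 3 = 8.75/3 = 2.9167

S is symmetric (S[j,i] = S[i,j]). Assembling:

S = [[10.25, 8.0833, -4.25],
 [8.0833, 6.9167, -4.0833],
 [-4.25, -4.0833, 2.9167]]


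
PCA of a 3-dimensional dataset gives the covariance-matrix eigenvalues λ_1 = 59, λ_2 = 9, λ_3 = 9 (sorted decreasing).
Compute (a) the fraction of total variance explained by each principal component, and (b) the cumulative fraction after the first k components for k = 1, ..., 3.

Step 1 — total variance = trace(Sigma) = Σ λ_i = 59 + 9 + 9 = 77.

Step 2 — fraction explained by component i = λ_i / Σ λ:
  PC1: 59/77 = 0.7662
  PC2: 9/77 = 0.1169
  PC3: 9/77 = 0.1169

Step 3 — cumulative fraction after k components = (λ_1 + ... + λ_k) / Σ λ:
  k = 1: 59/77 = 0.7662
  k = 2: (59 + 9)/77 = 68/77 = 0.8831
  k = 3: (59 + 9 + 9)/77 = 77/77 = 1

Summary (fraction, with percent):

explained: PC1 0.7662 (76.62%), PC2 0.1169 (11.69%), PC3 0.1169 (11.69%);  cumulative: 0.7662, 0.8831, 1


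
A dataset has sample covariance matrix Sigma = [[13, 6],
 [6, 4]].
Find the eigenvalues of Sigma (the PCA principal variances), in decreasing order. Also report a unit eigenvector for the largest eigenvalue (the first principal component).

Step 1 — characteristic polynomial of 2×2 Sigma:
  det(Sigma - λI) = λ² - trace · λ + det = 0.
  trace = 13 + 4 = 17, det = 13·4 - (6)² = 16.
Step 2 — discriminant:
  Δ = trace² - 4·det = 289 - 64 = 225.
Step 3 — eigenvalues:
  λ = (trace ± √Δ)/2 = (17 ± 15)/2,
  λ_1 = 16,  λ_2 = 1.

Step 4 — unit eigenvector for λ_1: solve (Sigma - λ_1 I)v = 0. First row:
  (13 - 16)·v_x + (6)·v_y = 0, i.e. (-3)·v_x + (6)·v_y = 0,
  so v ∝ (b, λ_1 - a) = (6, 3) = u.
  ||u|| = √((6)² + (3)²) = √(45) ≈ 6.7082,
  v_1 = u/||u|| ≈ (0.8944, 0.4472) (||v_1|| = 1).

λ_1 = 16,  λ_2 = 1;  v_1 ≈ (0.8944, 0.4472)


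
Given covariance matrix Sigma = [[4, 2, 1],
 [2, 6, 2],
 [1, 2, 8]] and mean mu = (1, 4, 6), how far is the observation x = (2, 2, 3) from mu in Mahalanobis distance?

Step 1 — centre the observation: (x - mu) = (1, -2, -3).

Step 2 — invert Sigma (cofactor / det for 3×3, or solve directly):
  Sigma^{-1} = [[0.3014, -0.0959, -0.0137],
 [-0.0959, 0.2123, -0.0411],
 [-0.0137, -0.0411, 0.137]].

Step 3 — form the quadratic (x - mu)^T · Sigma^{-1} · (x - mu):
  Sigma^{-1} · (x - mu) = (0.5342, -0.3973, -0.3425).
  (x - mu)^T · [Sigma^{-1} · (x - mu)] = (1)·(0.5342) + (-2)·(-0.3973) + (-3)·(-0.3425) = 2.3562.

Step 4 — take square root: d = √(2.3562) ≈ 1.535.

d(x, mu) = √(2.3562) ≈ 1.535


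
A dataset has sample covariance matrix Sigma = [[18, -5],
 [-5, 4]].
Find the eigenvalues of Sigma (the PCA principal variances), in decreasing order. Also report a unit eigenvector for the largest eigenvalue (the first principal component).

Step 1 — characteristic polynomial of 2×2 Sigma:
  det(Sigma - λI) = λ² - trace · λ + det = 0.
  trace = 18 + 4 = 22, det = 18·4 - (-5)² = 47.
Step 2 — discriminant:
  Δ = trace² - 4·det = 484 - 188 = 296.
Step 3 — eigenvalues:
  λ = (trace ± √Δ)/2 = (22 ± 17.2047)/2,
  λ_1 = 19.6023,  λ_2 = 2.3977.

Step 4 — unit eigenvector for λ_1: solve (Sigma - λ_1 I)v = 0. First row:
  (18 - 19.6023)·v_x + (-5)·v_y = 0, i.e. (-1.6023)·v_x + (-5)·v_y = 0,
  so v ∝ (b, λ_1 - a) = (-5, 1.6023); multiply by -1 so the first entry is positive: u = (5, -1.6023).
  ||u|| = √((5)² + (-1.6023)²) = √(27.5674) ≈ 5.2505,
  v_1 = u/||u|| ≈ (0.9523, -0.3052) (||v_1|| = 1).

λ_1 = 19.6023,  λ_2 = 2.3977;  v_1 ≈ (0.9523, -0.3052)


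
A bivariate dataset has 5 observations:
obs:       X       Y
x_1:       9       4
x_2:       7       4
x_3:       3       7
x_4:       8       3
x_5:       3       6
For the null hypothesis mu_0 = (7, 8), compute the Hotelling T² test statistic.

Step 1 — sample mean vector:
  mean(X) = (9 + 7 + 3 + 8 + 3) / 5 = 30/5 = 6
  mean(Y) = (4 + 4 + 7 + 3 + 6) / 5 = 24/5 = 4.8
  x̄ = (6, 4.8),  deviation x̄ - mu_0 = (6, 4.8) - (7, 8) = (-1, -3.2).

Step 2 — sample covariance matrix, S[i,j] = (1/(n-1)) · Σ_k (x_{k,i} - mean_i) · (x_{k,j} - mean_j), divisor n-1 = 4:
  S[X,X] = ((3)·(3) + (1)·(1) + (-3)·(-3) + (2)·(2) + (-3)·(-3)) / 4 = 32/4 = 8
  S[X,Y] = ((3)·(-0.8) + (1)·(-0.8) + (-3)·(2.2) + (2)·(-1.8) + (-3)·(1.2)) / 4 = -17/4 = -4.25
  S[Y,Y] = ((-0.8)·(-0.8) + (-0.8)·(-0.8) + (2.2)·(2.2) + (-1.8)·(-1.8) + (1.2)·(1.2)) / 4 = 10.8/4 = 2.7
  S = [[8, -4.25],
 [-4.25, 2.7]].

Step 3 — invert S. det(S) = 8·2.7 - (-4.25)² = 3.5375.
  S^{-1} = (1/det) · [[d, -b], [-b, a]] = [[0.7633, 1.2014],
 [1.2014, 2.2615]].

Step 4 — quadratic form (x̄ - mu_0)^T · S^{-1} · (x̄ - mu_0):
  S^{-1} · (x̄ - mu_0) = (-4.6078, -8.4382),
  (x̄ - mu_0)^T · [...] = (-1)·(-4.6078) + (-3.2)·(-8.4382) = 31.6099.

Step 5 — scale by n: T² = 5 · 31.6099 = 158.0495.

T² ≈ 158.0495


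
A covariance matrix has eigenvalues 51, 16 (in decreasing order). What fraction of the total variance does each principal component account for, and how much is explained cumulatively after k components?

Step 1 — total variance = trace(Sigma) = Σ λ_i = 51 + 16 = 67.

Step 2 — fraction explained by component i = λ_i / Σ λ:
  PC1: 51/67 = 0.7612
  PC2: 16/67 = 0.2388

Step 3 — cumulative fraction after k components = (λ_1 + ... + λ_k) / Σ λ:
  k = 1: 51/67 = 0.7612
  k = 2: (51 + 16)/67 = 67/67 = 1

Summary (fraction, with percent):

explained: PC1 0.7612 (76.12%), PC2 0.2388 (23.88%);  cumulative: 0.7612, 1


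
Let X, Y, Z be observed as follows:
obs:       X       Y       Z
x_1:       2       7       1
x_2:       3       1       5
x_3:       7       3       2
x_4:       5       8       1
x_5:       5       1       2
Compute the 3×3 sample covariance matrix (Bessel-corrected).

Step 1 — column means:
  mean(X) = (2 + 3 + 7 + 5 + 5) / 5 = 22/5 = 4.4
  mean(Y) = (7 + 1 + 3 + 8 + 1) / 5 = 20/5 = 4
  mean(Z) = (1 + 5 + 2 + 1 + 2) / 5 = 11/5 = 2.2

Step 2 — sample covariance S[i,j] = (1/(n-1)) · Σ_k (x_{k,i} - mean_i) · (x_{k,j} - mean_j), with n-1 = 4.
  S[X,X] = ((-2.4)·(-2.4) + (-1.4)·(-1.4) + (2.6)·(2.6) + (0.6)·(0.6) + (0.6)·(0.6)) / 4 = 15.2/4 = 3.8
  S[X,Y] = ((-2.4)·(3) + (-1.4)·(-3) + (2.6)·(-1) + (0.6)·(4) + (0.6)·(-3)) / 4 = -5/4 = -1.25
  S[X,Z] = ((-2.4)·(-1.2) + (-1.4)·(2.8) + (2.6)·(-0.2) + (0.6)·(-1.2) + (0.6)·(-0.2)) / 4 = -2.4/4 = -0.6
  S[Y,Y] = ((3)·(3) + (-3)·(-3) + (-1)·(-1) + (4)·(4) + (-3)·(-3)) / 4 = 44/4 = 11
  S[Y,Z] = ((3)·(-1.2) + (-3)·(2.8) + (-1)·(-0.2) + (4)·(-1.2) + (-3)·(-0.2)) / 4 = -16/4 = -4
  S[Z,Z] = ((-1.2)·(-1.2) + (2.8)·(2.8) + (-0.2)·(-0.2) + (-1.2)·(-1.2) + (-0.2)·(-0.2)) / 4 = 10.8/4 = 2.7

S is symmetric (S[j,i] = S[i,j]). Assembling:

S = [[3.8, -1.25, -0.6],
 [-1.25, 11, -4],
 [-0.6, -4, 2.7]]


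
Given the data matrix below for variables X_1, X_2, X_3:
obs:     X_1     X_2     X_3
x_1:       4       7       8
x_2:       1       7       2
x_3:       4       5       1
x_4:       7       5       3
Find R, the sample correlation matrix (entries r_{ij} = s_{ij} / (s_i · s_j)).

Step 1 — column means:
  mean(X_1) = (4 + 1 + 4 + 7) / 4 = 16/4 = 4
  mean(X_2) = (7 + 7 + 5 + 5) / 4 = 24/4 = 6
  mean(X_3) = (8 + 2 + 1 + 3) / 4 = 14/4 = 3.5

Step 2 — sample variances and covariances s[i,j] = (1/(n-1)) · Σ_k (x_{k,i} - mean_i) · (x_{k,j} - mean_j), with n-1 = 3:
  s[X_1,X_1] = ((0)·(0) + (-3)·(-3) + (0)·(0) + (3)·(3)) / 3 = 18/3 = 6
  s[X_1,X_2] = ((0)·(1) + (-3)·(1) + (0)·(-1) + (3)·(-1)) / 3 = -6/3 = -2
  s[X_1,X_3] = ((0)·(4.5) + (-3)·(-1.5) + (0)·(-2.5) + (3)·(-0.5)) / 3 = 3/3 = 1
  s[X_2,X_2] = ((1)·(1) + (1)·(1) + (-1)·(-1) + (-1)·(-1)) / 3 = 4/3 = 1.3333
  s[X_2,X_3] = ((1)·(4.5) + (1)·(-1.5) + (-1)·(-2.5) + (-1)·(-0.5)) / 3 = 6/3 = 2
  s[X_3,X_3] = ((4.5)·(4.5) + (-1.5)·(-1.5) + (-2.5)·(-2.5) + (-0.5)·(-0.5)) / 3 = 29/3 = 9.6667
  Sample standard deviations s_i = √(s[i,i]):
  s(X_1) = √(6) = 2.4495
  s(X_2) = √(1.3333) = 1.1547
  s(X_3) = √(9.6667) = 3.1091

Step 3 — r_{ij} = s_{ij} / (s_i · s_j):
  r[X_1,X_1] = 1 (diagonal).
  r[X_1,X_2] = -2 / (2.4495 · 1.1547) = -2 / 2.8284 = -0.7071
  r[X_1,X_3] = 1 / (2.4495 · 3.1091) = 1 / 7.6158 = 0.1313
  r[X_2,X_2] = 1 (diagonal).
  r[X_2,X_3] = 2 / (1.1547 · 3.1091) = 2 / 3.5901 = 0.5571
  r[X_3,X_3] = 1 (diagonal).

R is symmetric with unit diagonal. Assembling:

R = [[1, -0.7071, 0.1313],
 [-0.7071, 1, 0.5571],
 [0.1313, 0.5571, 1]]


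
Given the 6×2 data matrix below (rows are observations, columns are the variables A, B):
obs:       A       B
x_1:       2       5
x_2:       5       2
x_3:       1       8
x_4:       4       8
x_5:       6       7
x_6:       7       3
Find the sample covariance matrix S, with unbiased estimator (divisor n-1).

Step 1 — column means:
  mean(A) = (2 + 5 + 1 + 4 + 6 + 7) / 6 = 25/6 = 4.1667
  mean(B) = (5 + 2 + 8 + 8 + 7 + 3) / 6 = 33/6 = 5.5

Step 2 — sample covariance S[i,j] = (1/(n-1)) · Σ_k (x_{k,i} - mean_i) · (x_{k,j} - mean_j), with n-1 = 5.
  S[A,A] = ((-2.1667)·(-2.1667) + (0.8333)·(0.8333) + (-3.1667)·(-3.1667) + (-0.1667)·(-0.1667) + (1.8333)·(1.8333) + (2.8333)·(2.8333)) / 5 = 26.8333/5 = 5.3667
  S[A,B] = ((-2.1667)·(-0.5) + (0.8333)·(-3.5) + (-3.1667)·(2.5) + (-0.1667)·(2.5) + (1.8333)·(1.5) + (2.8333)·(-2.5)) / 5 = -14.5/5 = -2.9
  S[B,B] = ((-0.5)·(-0.5) + (-3.5)·(-3.5) + (2.5)·(2.5) + (2.5)·(2.5) + (1.5)·(1.5) + (-2.5)·(-2.5)) / 5 = 33.5/5 = 6.7

S is symmetric (S[j,i] = S[i,j]). Assembling:

S = [[5.3667, -2.9],
 [-2.9, 6.7]]


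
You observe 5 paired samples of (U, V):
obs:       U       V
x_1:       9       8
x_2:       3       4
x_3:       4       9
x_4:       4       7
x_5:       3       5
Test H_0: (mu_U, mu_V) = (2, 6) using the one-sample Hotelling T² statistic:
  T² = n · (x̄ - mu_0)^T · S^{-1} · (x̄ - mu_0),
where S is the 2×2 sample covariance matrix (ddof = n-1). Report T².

Step 1 — sample mean vector:
  mean(U) = (9 + 3 + 4 + 4 + 3) / 5 = 23/5 = 4.6
  mean(V) = (8 + 4 + 9 + 7 + 5) / 5 = 33/5 = 6.6
  x̄ = (4.6, 6.6),  deviation x̄ - mu_0 = (4.6, 6.6) - (2, 6) = (2.6, 0.6).

Step 2 — sample covariance matrix, S[i,j] = (1/(n-1)) · Σ_k (x_{k,i} - mean_i) · (x_{k,j} - mean_j), divisor n-1 = 4:
  S[U,U] = ((4.4)·(4.4) + (-1.6)·(-1.6) + (-0.6)·(-0.6) + (-0.6)·(-0.6) + (-1.6)·(-1.6)) / 4 = 25.2/4 = 6.3
  S[U,V] = ((4.4)·(1.4) + (-1.6)·(-2.6) + (-0.6)·(2.4) + (-0.6)·(0.4) + (-1.6)·(-1.6)) / 4 = 11.2/4 = 2.8
  S[V,V] = ((1.4)·(1.4) + (-2.6)·(-2.6) + (2.4)·(2.4) + (0.4)·(0.4) + (-1.6)·(-1.6)) / 4 = 17.2/4 = 4.3
  S = [[6.3, 2.8],
 [2.8, 4.3]].

Step 3 — invert S. det(S) = 6.3·4.3 - (2.8)² = 19.25.
  S^{-1} = (1/det) · [[d, -b], [-b, a]] = [[0.2234, -0.1455],
 [-0.1455, 0.3273]].

Step 4 — quadratic form (x̄ - mu_0)^T · S^{-1} · (x̄ - mu_0):
  S^{-1} · (x̄ - mu_0) = (0.4935, -0.1818),
  (x̄ - mu_0)^T · [...] = (2.6)·(0.4935) + (0.6)·(-0.1818) = 1.174.

Step 5 — scale by n: T² = 5 · 1.174 = 5.8701.

T² ≈ 5.8701


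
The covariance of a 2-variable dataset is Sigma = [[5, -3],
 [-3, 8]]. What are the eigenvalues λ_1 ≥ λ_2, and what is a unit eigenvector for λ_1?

Step 1 — characteristic polynomial of 2×2 Sigma:
  det(Sigma - λI) = λ² - trace · λ + det = 0.
  trace = 5 + 8 = 13, det = 5·8 - (-3)² = 31.
Step 2 — discriminant:
  Δ = trace² - 4·det = 169 - 124 = 45.
Step 3 — eigenvalues:
  λ = (trace ± √Δ)/2 = (13 ± 6.7082)/2,
  λ_1 = 9.8541,  λ_2 = 3.1459.

Step 4 — unit eigenvector for λ_1: solve (Sigma - λ_1 I)v = 0. First row:
  (5 - 9.8541)·v_x + (-3)·v_y = 0, i.e. (-4.8541)·v_x + (-3)·v_y = 0,
  so v ∝ (b, λ_1 - a) = (-3, 4.8541); multiply by -1 so the first entry is positive: u = (3, -4.8541).
  ||u|| = √((3)² + (-4.8541)²) = √(32.5623) ≈ 5.7063,
  v_1 = u/||u|| ≈ (0.5257, -0.8507) (||v_1|| = 1).

λ_1 = 9.8541,  λ_2 = 3.1459;  v_1 ≈ (0.5257, -0.8507)


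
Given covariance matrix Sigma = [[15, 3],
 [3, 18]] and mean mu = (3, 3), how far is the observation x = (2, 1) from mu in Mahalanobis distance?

Step 1 — centre the observation: (x - mu) = (-1, -2).

Step 2 — invert Sigma. det(Sigma) = 15·18 - (3)² = 261.
  Sigma^{-1} = (1/det) · [[d, -b], [-b, a]] = [[0.069, -0.0115],
 [-0.0115, 0.0575]].

Step 3 — form the quadratic (x - mu)^T · Sigma^{-1} · (x - mu):
  Sigma^{-1} · (x - mu) = (-0.046, -0.1034).
  (x - mu)^T · [Sigma^{-1} · (x - mu)] = (-1)·(-0.046) + (-2)·(-0.1034) = 0.2529.

Step 4 — take square root: d = √(0.2529) ≈ 0.5029.

d(x, mu) = √(0.2529) ≈ 0.5029


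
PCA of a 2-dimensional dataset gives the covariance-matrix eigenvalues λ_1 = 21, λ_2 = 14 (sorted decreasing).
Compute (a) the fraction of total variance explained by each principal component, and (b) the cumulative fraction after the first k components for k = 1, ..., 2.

Step 1 — total variance = trace(Sigma) = Σ λ_i = 21 + 14 = 35.

Step 2 — fraction explained by component i = λ_i / Σ λ:
  PC1: 21/35 = 0.6
  PC2: 14/35 = 0.4

Step 3 — cumulative fraction after k components = (λ_1 + ... + λ_k) / Σ λ:
  k = 1: 21/35 = 0.6
  k = 2: (21 + 14)/35 = 35/35 = 1

Summary (fraction, with percent):

explained: PC1 0.6 (60%), PC2 0.4 (40%);  cumulative: 0.6, 1


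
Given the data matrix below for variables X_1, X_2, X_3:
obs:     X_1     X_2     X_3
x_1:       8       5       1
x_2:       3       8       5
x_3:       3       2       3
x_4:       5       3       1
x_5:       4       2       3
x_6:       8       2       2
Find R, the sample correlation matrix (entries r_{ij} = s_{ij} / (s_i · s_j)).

Step 1 — column means:
  mean(X_1) = (8 + 3 + 3 + 5 + 4 + 8) / 6 = 31/6 = 5.1667
  mean(X_2) = (5 + 8 + 2 + 3 + 2 + 2) / 6 = 22/6 = 3.6667
  mean(X_3) = (1 + 5 + 3 + 1 + 3 + 2) / 6 = 15/6 = 2.5

Step 2 — sample variances and covariances s[i,j] = (1/(n-1)) · Σ_k (x_{k,i} - mean_i) · (x_{k,j} - mean_j), with n-1 = 5:
  s[X_1,X_1] = ((2.8333)·(2.8333) + (-2.1667)·(-2.1667) + (-2.1667)·(-2.1667) + (-0.1667)·(-0.1667) + (-1.1667)·(-1.1667) + (2.8333)·(2.8333)) / 5 = 26.8333/5 = 5.3667
  s[X_1,X_2] = ((2.8333)·(1.3333) + (-2.1667)·(4.3333) + (-2.1667)·(-1.6667) + (-0.1667)·(-0.6667) + (-1.1667)·(-1.6667) + (2.8333)·(-1.6667)) / 5 = -4.6667/5 = -0.9333
  s[X_1,X_3] = ((2.8333)·(-1.5) + (-2.1667)·(2.5) + (-2.1667)·(0.5) + (-0.1667)·(-1.5) + (-1.1667)·(0.5) + (2.8333)·(-0.5)) / 5 = -12.5/5 = -2.5
  s[X_2,X_2] = ((1.3333)·(1.3333) + (4.3333)·(4.3333) + (-1.6667)·(-1.6667) + (-0.6667)·(-0.6667) + (-1.6667)·(-1.6667) + (-1.6667)·(-1.6667)) / 5 = 29.3333/5 = 5.8667
  s[X_2,X_3] = ((1.3333)·(-1.5) + (4.3333)·(2.5) + (-1.6667)·(0.5) + (-0.6667)·(-1.5) + (-1.6667)·(0.5) + (-1.6667)·(-0.5)) / 5 = 9/5 = 1.8
  s[X_3,X_3] = ((-1.5)·(-1.5) + (2.5)·(2.5) + (0.5)·(0.5) + (-1.5)·(-1.5) + (0.5)·(0.5) + (-0.5)·(-0.5)) / 5 = 11.5/5 = 2.3
  Sample standard deviations s_i = √(s[i,i]):
  s(X_1) = √(5.3667) = 2.3166
  s(X_2) = √(5.8667) = 2.4221
  s(X_3) = √(2.3) = 1.5166

Step 3 — r_{ij} = s_{ij} / (s_i · s_j):
  r[X_1,X_1] = 1 (diagonal).
  r[X_1,X_2] = -0.9333 / (2.3166 · 2.4221) = -0.9333 / 5.6111 = -0.1663
  r[X_1,X_3] = -2.5 / (2.3166 · 1.5166) = -2.5 / 3.5133 = -0.7116
  r[X_2,X_2] = 1 (diagonal).
  r[X_2,X_3] = 1.8 / (2.4221 · 1.5166) = 1.8 / 3.6733 = 0.49
  r[X_3,X_3] = 1 (diagonal).

R is symmetric with unit diagonal. Assembling:

R = [[1, -0.1663, -0.7116],
 [-0.1663, 1, 0.49],
 [-0.7116, 0.49, 1]]


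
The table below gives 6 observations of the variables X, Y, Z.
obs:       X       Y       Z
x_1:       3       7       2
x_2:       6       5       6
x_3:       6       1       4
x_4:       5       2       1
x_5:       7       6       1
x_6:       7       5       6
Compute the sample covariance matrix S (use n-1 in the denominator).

Step 1 — column means:
  mean(X) = (3 + 6 + 6 + 5 + 7 + 7) / 6 = 34/6 = 5.6667
  mean(Y) = (7 + 5 + 1 + 2 + 6 + 5) / 6 = 26/6 = 4.3333
  mean(Z) = (2 + 6 + 4 + 1 + 1 + 6) / 6 = 20/6 = 3.3333

Step 2 — sample covariance S[i,j] = (1/(n-1)) · Σ_k (x_{k,i} - mean_i) · (x_{k,j} - mean_j), with n-1 = 5.
  S[X,X] = ((-2.6667)·(-2.6667) + (0.3333)·(0.3333) + (0.3333)·(0.3333) + (-0.6667)·(-0.6667) + (1.3333)·(1.3333) + (1.3333)·(1.3333)) / 5 = 11.3333/5 = 2.2667
  S[X,Y] = ((-2.6667)·(2.6667) + (0.3333)·(0.6667) + (0.3333)·(-3.3333) + (-0.6667)·(-2.3333) + (1.3333)·(1.6667) + (1.3333)·(0.6667)) / 5 = -3.3333/5 = -0.6667
  S[X,Z] = ((-2.6667)·(-1.3333) + (0.3333)·(2.6667) + (0.3333)·(0.6667) + (-0.6667)·(-2.3333) + (1.3333)·(-2.3333) + (1.3333)·(2.6667)) / 5 = 6.6667/5 = 1.3333
  S[Y,Y] = ((2.6667)·(2.6667) + (0.6667)·(0.6667) + (-3.3333)·(-3.3333) + (-2.3333)·(-2.3333) + (1.6667)·(1.6667) + (0.6667)·(0.6667)) / 5 = 27.3333/5 = 5.4667
  S[Y,Z] = ((2.6667)·(-1.3333) + (0.6667)·(2.6667) + (-3.3333)·(0.6667) + (-2.3333)·(-2.3333) + (1.6667)·(-2.3333) + (0.6667)·(2.6667)) / 5 = -0.6667/5 = -0.1333
  S[Z,Z] = ((-1.3333)·(-1.3333) + (2.6667)·(2.6667) + (0.6667)·(0.6667) + (-2.3333)·(-2.3333) + (-2.3333)·(-2.3333) + (2.6667)·(2.6667)) / 5 = 27.3333/5 = 5.4667

S is symmetric (S[j,i] = S[i,j]). Assembling:

S = [[2.2667, -0.6667, 1.3333],
 [-0.6667, 5.4667, -0.1333],
 [1.3333, -0.1333, 5.4667]]


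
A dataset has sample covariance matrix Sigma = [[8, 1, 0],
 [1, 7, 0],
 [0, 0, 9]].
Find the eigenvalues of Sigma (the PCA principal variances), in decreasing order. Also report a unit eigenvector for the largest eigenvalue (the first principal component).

Step 1 — characteristic polynomial p(λ) = det(λI - Sigma) = λ³ - tr·λ² + c_1·λ - det, where tr = trace, c_1 = sum of the principal 2×2 minors, det = det(Sigma):
  tr = 8 + 7 + 9 = 24,
  c_1 = (8·7 - (1)²) + (8·9 - (0)²) + (7·9 - (0)²) = 55 + 72 + 63 = 190,
  det = 8·(7·9 - (0)²) - (1)·((1)·9 - (0)·(0)) + (0)·((1)·(0) - 7·(0)) = 8·(63) - (1)·(9) + (0)·(0) = 495.
  So p(λ) = λ³ - 24λ² + 190λ - 495.
Step 2 — look for an integer root (rational root theorem: any rational root is an integer divisor of 495). Testing λ = 9:
  p(9) = 729 - 1944 + 1710 - 495 = 0  ✓
  Dividing out (λ - 9): p(λ) = (λ - 9)(λ² - 15λ + 55).
Step 3 — remaining eigenvalues from the quadratic λ² - 15λ + 55 = 0:
  Δ = 15² - 4·55 = 225 - 220 = 5,  λ = (15 ± √5)/2 = (15 ± 2.2361)/2 ≈ 8.618 or 6.382.
  Sorted: λ_1 = 9,  λ_2 = 8.618,  λ_3 = 6.382  (check: sum = 24 = tr ✓).

Step 4 — unit eigenvector for λ_1 = 9: v spans the null space of (Sigma - λ_1 I), whose rows are
  r_1 = (-1, 1, 0),  r_2 = (1, -2, 0),  r_3 = (0, 0, 0).
  v is orthogonal to every row, so take v ∝ r_1 × r_2 = ((1)·(0) - (0)·(-2), (0)·(1) - (-1)·(0), (-1)·(-2) - (1)·(1)) = (0, 0, 1).
  Let u = (0, 0, 1).
  ||u|| = √((0)² + (0)² + (1)²) = √(1) = 1,  v_1 = u/||u|| ≈ (0, 0, 1) (||v_1|| = 1).

λ_1 = 9,  λ_2 = 8.618,  λ_3 = 6.382;  v_1 ≈ (0, 0, 1)


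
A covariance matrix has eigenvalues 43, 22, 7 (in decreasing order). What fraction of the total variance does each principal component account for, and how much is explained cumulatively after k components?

Step 1 — total variance = trace(Sigma) = Σ λ_i = 43 + 22 + 7 = 72.

Step 2 — fraction explained by component i = λ_i / Σ λ:
  PC1: 43/72 = 0.5972
  PC2: 22/72 = 0.3056
  PC3: 7/72 = 0.0972

Step 3 — cumulative fraction after k components = (λ_1 + ... + λ_k) / Σ λ:
  k = 1: 43/72 = 0.5972
  k = 2: (43 + 22)/72 = 65/72 = 0.9028
  k = 3: (43 + 22 + 7)/72 = 72/72 = 1

Summary (fraction, with percent):

explained: PC1 0.5972 (59.72%), PC2 0.3056 (30.56%), PC3 0.0972 (9.72%);  cumulative: 0.5972, 0.9028, 1


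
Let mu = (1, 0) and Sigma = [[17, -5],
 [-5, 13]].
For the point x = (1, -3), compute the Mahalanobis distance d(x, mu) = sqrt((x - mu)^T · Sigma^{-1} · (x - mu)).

Step 1 — centre the observation: (x - mu) = (0, -3).

Step 2 — invert Sigma. det(Sigma) = 17·13 - (-5)² = 196.
  Sigma^{-1} = (1/det) · [[d, -b], [-b, a]] = [[0.0663, 0.0255],
 [0.0255, 0.0867]].

Step 3 — form the quadratic (x - mu)^T · Sigma^{-1} · (x - mu):
  Sigma^{-1} · (x - mu) = (-0.0765, -0.2602).
  (x - mu)^T · [Sigma^{-1} · (x - mu)] = (0)·(-0.0765) + (-3)·(-0.2602) = 0.7806.

Step 4 — take square root: d = √(0.7806) ≈ 0.8835.

d(x, mu) = √(0.7806) ≈ 0.8835


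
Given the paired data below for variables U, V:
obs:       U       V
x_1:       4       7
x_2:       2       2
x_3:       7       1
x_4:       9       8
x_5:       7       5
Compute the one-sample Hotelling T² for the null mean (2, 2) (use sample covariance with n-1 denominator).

Step 1 — sample mean vector:
  mean(U) = (4 + 2 + 7 + 9 + 7) / 5 = 29/5 = 5.8
  mean(V) = (7 + 2 + 1 + 8 + 5) / 5 = 23/5 = 4.6
  x̄ = (5.8, 4.6),  deviation x̄ - mu_0 = (5.8, 4.6) - (2, 2) = (3.8, 2.6).

Step 2 — sample covariance matrix, S[i,j] = (1/(n-1)) · Σ_k (x_{k,i} - mean_i) · (x_{k,j} - mean_j), divisor n-1 = 4:
  S[U,U] = ((-1.8)·(-1.8) + (-3.8)·(-3.8) + (1.2)·(1.2) + (3.2)·(3.2) + (1.2)·(1.2)) / 4 = 30.8/4 = 7.7
  S[U,V] = ((-1.8)·(2.4) + (-3.8)·(-2.6) + (1.2)·(-3.6) + (3.2)·(3.4) + (1.2)·(0.4)) / 4 = 12.6/4 = 3.15
  S[V,V] = ((2.4)·(2.4) + (-2.6)·(-2.6) + (-3.6)·(-3.6) + (3.4)·(3.4) + (0.4)·(0.4)) / 4 = 37.2/4 = 9.3
  S = [[7.7, 3.15],
 [3.15, 9.3]].

Step 3 — invert S. det(S) = 7.7·9.3 - (3.15)² = 61.6875.
  S^{-1} = (1/det) · [[d, -b], [-b, a]] = [[0.1508, -0.0511],
 [-0.0511, 0.1248]].

Step 4 — quadratic form (x̄ - mu_0)^T · S^{-1} · (x̄ - mu_0):
  S^{-1} · (x̄ - mu_0) = (0.4401, 0.1305),
  (x̄ - mu_0)^T · [...] = (3.8)·(0.4401) + (2.6)·(0.1305) = 2.0118.

Step 5 — scale by n: T² = 5 · 2.0118 = 10.0588.

T² ≈ 10.0588


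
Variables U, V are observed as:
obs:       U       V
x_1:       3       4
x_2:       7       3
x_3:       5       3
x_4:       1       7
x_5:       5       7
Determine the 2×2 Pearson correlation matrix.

Step 1 — column means:
  mean(U) = (3 + 7 + 5 + 1 + 5) / 5 = 21/5 = 4.2
  mean(V) = (4 + 3 + 3 + 7 + 7) / 5 = 24/5 = 4.8

Step 2 — sample variances and covariances s[i,j] = (1/(n-1)) · Σ_k (x_{k,i} - mean_i) · (x_{k,j} - mean_j), with n-1 = 4:
  s[U,U] = ((-1.2)·(-1.2) + (2.8)·(2.8) + (0.8)·(0.8) + (-3.2)·(-3.2) + (0.8)·(0.8)) / 4 = 20.8/4 = 5.2
  s[U,V] = ((-1.2)·(-0.8) + (2.8)·(-1.8) + (0.8)·(-1.8) + (-3.2)·(2.2) + (0.8)·(2.2)) / 4 = -10.8/4 = -2.7
  s[V,V] = ((-0.8)·(-0.8) + (-1.8)·(-1.8) + (-1.8)·(-1.8) + (2.2)·(2.2) + (2.2)·(2.2)) / 4 = 16.8/4 = 4.2
  Sample standard deviations s_i = √(s[i,i]):
  s(U) = √(5.2) = 2.2804
  s(V) = √(4.2) = 2.0494

Step 3 — r_{ij} = s_{ij} / (s_i · s_j):
  r[U,U] = 1 (diagonal).
  r[U,V] = -2.7 / (2.2804 · 2.0494) = -2.7 / 4.6733 = -0.5777
  r[V,V] = 1 (diagonal).

R is symmetric with unit diagonal. Assembling:

R = [[1, -0.5777],
 [-0.5777, 1]]


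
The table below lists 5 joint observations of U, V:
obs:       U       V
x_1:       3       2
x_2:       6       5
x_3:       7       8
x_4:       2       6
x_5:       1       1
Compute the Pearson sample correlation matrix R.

Step 1 — column means:
  mean(U) = (3 + 6 + 7 + 2 + 1) / 5 = 19/5 = 3.8
  mean(V) = (2 + 5 + 8 + 6 + 1) / 5 = 22/5 = 4.4

Step 2 — sample variances and covariances s[i,j] = (1/(n-1)) · Σ_k (x_{k,i} - mean_i) · (x_{k,j} - mean_j), with n-1 = 4:
  s[U,U] = ((-0.8)·(-0.8) + (2.2)·(2.2) + (3.2)·(3.2) + (-1.8)·(-1.8) + (-2.8)·(-2.8)) / 4 = 26.8/4 = 6.7
  s[U,V] = ((-0.8)·(-2.4) + (2.2)·(0.6) + (3.2)·(3.6) + (-1.8)·(1.6) + (-2.8)·(-3.4)) / 4 = 21.4/4 = 5.35
  s[V,V] = ((-2.4)·(-2.4) + (0.6)·(0.6) + (3.6)·(3.6) + (1.6)·(1.6) + (-3.4)·(-3.4)) / 4 = 33.2/4 = 8.3
  Sample standard deviations s_i = √(s[i,i]):
  s(U) = √(6.7) = 2.5884
  s(V) = √(8.3) = 2.881

Step 3 — r_{ij} = s_{ij} / (s_i · s_j):
  r[U,U] = 1 (diagonal).
  r[U,V] = 5.35 / (2.5884 · 2.881) = 5.35 / 7.4572 = 0.7174
  r[V,V] = 1 (diagonal).

R is symmetric with unit diagonal. Assembling:

R = [[1, 0.7174],
 [0.7174, 1]]


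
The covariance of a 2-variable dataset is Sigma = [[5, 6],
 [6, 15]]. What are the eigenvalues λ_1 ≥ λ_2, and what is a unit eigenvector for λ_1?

Step 1 — characteristic polynomial of 2×2 Sigma:
  det(Sigma - λI) = λ² - trace · λ + det = 0.
  trace = 5 + 15 = 20, det = 5·15 - (6)² = 39.
Step 2 — discriminant:
  Δ = trace² - 4·det = 400 - 156 = 244.
Step 3 — eigenvalues:
  λ = (trace ± √Δ)/2 = (20 ± 15.6205)/2,
  λ_1 = 17.8102,  λ_2 = 2.1898.

Step 4 — unit eigenvector for λ_1: solve (Sigma - λ_1 I)v = 0. First row:
  (5 - 17.8102)·v_x + (6)·v_y = 0, i.e. (-12.8102)·v_x + (6)·v_y = 0,
  so v ∝ (b, λ_1 - a) = (6, 12.8102) = u.
  ||u|| = √((6)² + (12.8102)²) = √(200.1025) ≈ 14.1458,
  v_1 = u/||u|| ≈ (0.4242, 0.9056) (||v_1|| = 1).

λ_1 = 17.8102,  λ_2 = 2.1898;  v_1 ≈ (0.4242, 0.9056)


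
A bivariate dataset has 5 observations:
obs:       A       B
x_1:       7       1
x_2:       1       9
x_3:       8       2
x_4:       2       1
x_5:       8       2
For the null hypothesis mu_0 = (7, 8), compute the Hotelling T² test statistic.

Step 1 — sample mean vector:
  mean(A) = (7 + 1 + 8 + 2 + 8) / 5 = 26/5 = 5.2
  mean(B) = (1 + 9 + 2 + 1 + 2) / 5 = 15/5 = 3
  x̄ = (5.2, 3),  deviation x̄ - mu_0 = (5.2, 3) - (7, 8) = (-1.8, -5).

Step 2 — sample covariance matrix, S[i,j] = (1/(n-1)) · Σ_k (x_{k,i} - mean_i) · (x_{k,j} - mean_j), divisor n-1 = 4:
  S[A,A] = ((1.8)·(1.8) + (-4.2)·(-4.2) + (2.8)·(2.8) + (-3.2)·(-3.2) + (2.8)·(2.8)) / 4 = 46.8/4 = 11.7
  S[A,B] = ((1.8)·(-2) + (-4.2)·(6) + (2.8)·(-1) + (-3.2)·(-2) + (2.8)·(-1)) / 4 = -28/4 = -7
  S[B,B] = ((-2)·(-2) + (6)·(6) + (-1)·(-1) + (-2)·(-2) + (-1)·(-1)) / 4 = 46/4 = 11.5
  S = [[11.7, -7],
 [-7, 11.5]].

Step 3 — invert S. det(S) = 11.7·11.5 - (-7)² = 85.55.
  S^{-1} = (1/det) · [[d, -b], [-b, a]] = [[0.1344, 0.0818],
 [0.0818, 0.1368]].

Step 4 — quadratic form (x̄ - mu_0)^T · S^{-1} · (x̄ - mu_0):
  S^{-1} · (x̄ - mu_0) = (-0.6511, -0.8311),
  (x̄ - mu_0)^T · [...] = (-1.8)·(-0.6511) + (-5)·(-0.8311) = 5.3274.

Step 5 — scale by n: T² = 5 · 5.3274 = 26.6371.

T² ≈ 26.6371


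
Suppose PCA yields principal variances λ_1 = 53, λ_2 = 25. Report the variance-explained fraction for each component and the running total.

Step 1 — total variance = trace(Sigma) = Σ λ_i = 53 + 25 = 78.

Step 2 — fraction explained by component i = λ_i / Σ λ:
  PC1: 53/78 = 0.6795
  PC2: 25/78 = 0.3205

Step 3 — cumulative fraction after k components = (λ_1 + ... + λ_k) / Σ λ:
  k = 1: 53/78 = 0.6795
  k = 2: (53 + 25)/78 = 78/78 = 1

Summary (fraction, with percent):

explained: PC1 0.6795 (67.95%), PC2 0.3205 (32.05%);  cumulative: 0.6795, 1


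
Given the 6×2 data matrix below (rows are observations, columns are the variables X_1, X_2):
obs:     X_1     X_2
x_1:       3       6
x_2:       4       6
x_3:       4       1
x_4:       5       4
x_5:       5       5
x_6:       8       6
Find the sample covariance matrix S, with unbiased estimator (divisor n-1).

Step 1 — column means:
  mean(X_1) = (3 + 4 + 4 + 5 + 5 + 8) / 6 = 29/6 = 4.8333
  mean(X_2) = (6 + 6 + 1 + 4 + 5 + 6) / 6 = 28/6 = 4.6667

Step 2 — sample covariance S[i,j] = (1/(n-1)) · Σ_k (x_{k,i} - mean_i) · (x_{k,j} - mean_j), with n-1 = 5.
  S[X_1,X_1] = ((-1.8333)·(-1.8333) + (-0.8333)·(-0.8333) + (-0.8333)·(-0.8333) + (0.1667)·(0.1667) + (0.1667)·(0.1667) + (3.1667)·(3.1667)) / 5 = 14.8333/5 = 2.9667
  S[X_1,X_2] = ((-1.8333)·(1.3333) + (-0.8333)·(1.3333) + (-0.8333)·(-3.6667) + (0.1667)·(-0.6667) + (0.1667)·(0.3333) + (3.1667)·(1.3333)) / 5 = 3.6667/5 = 0.7333
  S[X_2,X_2] = ((1.3333)·(1.3333) + (1.3333)·(1.3333) + (-3.6667)·(-3.6667) + (-0.6667)·(-0.6667) + (0.3333)·(0.3333) + (1.3333)·(1.3333)) / 5 = 19.3333/5 = 3.8667

S is symmetric (S[j,i] = S[i,j]). Assembling:

S = [[2.9667, 0.7333],
 [0.7333, 3.8667]]


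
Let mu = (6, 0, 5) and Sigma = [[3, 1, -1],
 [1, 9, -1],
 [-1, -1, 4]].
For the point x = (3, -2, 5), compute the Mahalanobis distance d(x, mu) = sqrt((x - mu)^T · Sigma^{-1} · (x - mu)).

Step 1 — centre the observation: (x - mu) = (-3, -2, 0).

Step 2 — invert Sigma (cofactor / det for 3×3, or solve directly):
  Sigma^{-1} = [[0.3723, -0.0319, 0.0851],
 [-0.0319, 0.117, 0.0213],
 [0.0851, 0.0213, 0.2766]].

Step 3 — form the quadratic (x - mu)^T · Sigma^{-1} · (x - mu):
  Sigma^{-1} · (x - mu) = (-1.0532, -0.1383, -0.2979).
  (x - mu)^T · [Sigma^{-1} · (x - mu)] = (-3)·(-1.0532) + (-2)·(-0.1383) + (0)·(-0.2979) = 3.4362.

Step 4 — take square root: d = √(3.4362) ≈ 1.8537.

d(x, mu) = √(3.4362) ≈ 1.8537


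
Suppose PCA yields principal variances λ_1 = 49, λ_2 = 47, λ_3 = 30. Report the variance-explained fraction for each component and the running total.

Step 1 — total variance = trace(Sigma) = Σ λ_i = 49 + 47 + 30 = 126.

Step 2 — fraction explained by component i = λ_i / Σ λ:
  PC1: 49/126 = 0.3889
  PC2: 47/126 = 0.373
  PC3: 30/126 = 0.2381

Step 3 — cumulative fraction after k components = (λ_1 + ... + λ_k) / Σ λ:
  k = 1: 49/126 = 0.3889
  k = 2: (49 + 47)/126 = 96/126 = 0.7619
  k = 3: (49 + 47 + 30)/126 = 126/126 = 1

Summary (fraction, with percent):

explained: PC1 0.3889 (38.89%), PC2 0.373 (37.3%), PC3 0.2381 (23.81%);  cumulative: 0.3889, 0.7619, 1


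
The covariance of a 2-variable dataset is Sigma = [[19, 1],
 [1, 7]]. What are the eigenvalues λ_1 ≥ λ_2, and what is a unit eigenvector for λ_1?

Step 1 — characteristic polynomial of 2×2 Sigma:
  det(Sigma - λI) = λ² - trace · λ + det = 0.
  trace = 19 + 7 = 26, det = 19·7 - (1)² = 132.
Step 2 — discriminant:
  Δ = trace² - 4·det = 676 - 528 = 148.
Step 3 — eigenvalues:
  λ = (trace ± √Δ)/2 = (26 ± 12.1655)/2,
  λ_1 = 19.0828,  λ_2 = 6.9172.

Step 4 — unit eigenvector for λ_1: solve (Sigma - λ_1 I)v = 0. First row:
  (19 - 19.0828)·v_x + (1)·v_y = 0, i.e. (-0.0828)·v_x + (1)·v_y = 0,
  so v ∝ (b, λ_1 - a) = (1, 0.0828) = u.
  ||u|| = √((1)² + (0.0828)²) = √(1.0068) ≈ 1.0034,
  v_1 = u/||u|| ≈ (0.9966, 0.0825) (||v_1|| = 1).

λ_1 = 19.0828,  λ_2 = 6.9172;  v_1 ≈ (0.9966, 0.0825)


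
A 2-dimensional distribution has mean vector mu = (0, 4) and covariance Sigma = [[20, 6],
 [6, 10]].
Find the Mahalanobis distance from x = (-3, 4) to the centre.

Step 1 — centre the observation: (x - mu) = (-3, 0).

Step 2 — invert Sigma. det(Sigma) = 20·10 - (6)² = 164.
  Sigma^{-1} = (1/det) · [[d, -b], [-b, a]] = [[0.061, -0.0366],
 [-0.0366, 0.122]].

Step 3 — form the quadratic (x - mu)^T · Sigma^{-1} · (x - mu):
  Sigma^{-1} · (x - mu) = (-0.1829, 0.1098).
  (x - mu)^T · [Sigma^{-1} · (x - mu)] = (-3)·(-0.1829) + (0)·(0.1098) = 0.5488.

Step 4 — take square root: d = √(0.5488) ≈ 0.7408.

d(x, mu) = √(0.5488) ≈ 0.7408


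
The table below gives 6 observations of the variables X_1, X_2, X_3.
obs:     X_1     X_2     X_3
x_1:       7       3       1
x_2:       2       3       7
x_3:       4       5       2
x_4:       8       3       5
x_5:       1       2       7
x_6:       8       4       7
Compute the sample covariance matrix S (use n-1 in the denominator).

Step 1 — column means:
  mean(X_1) = (7 + 2 + 4 + 8 + 1 + 8) / 6 = 30/6 = 5
  mean(X_2) = (3 + 3 + 5 + 3 + 2 + 4) / 6 = 20/6 = 3.3333
  mean(X_3) = (1 + 7 + 2 + 5 + 7 + 7) / 6 = 29/6 = 4.8333

Step 2 — sample covariance S[i,j] = (1/(n-1)) · Σ_k (x_{k,i} - mean_i) · (x_{k,j} - mean_j), with n-1 = 5.
  S[X_1,X_1] = ((2)·(2) + (-3)·(-3) + (-1)·(-1) + (3)·(3) + (-4)·(-4) + (3)·(3)) / 5 = 48/5 = 9.6
  S[X_1,X_2] = ((2)·(-0.3333) + (-3)·(-0.3333) + (-1)·(1.6667) + (3)·(-0.3333) + (-4)·(-1.3333) + (3)·(0.6667)) / 5 = 5/5 = 1
  S[X_1,X_3] = ((2)·(-3.8333) + (-3)·(2.1667) + (-1)·(-2.8333) + (3)·(0.1667) + (-4)·(2.1667) + (3)·(2.1667)) / 5 = -13/5 = -2.6
  S[X_2,X_2] = ((-0.3333)·(-0.3333) + (-0.3333)·(-0.3333) + (1.6667)·(1.6667) + (-0.3333)·(-0.3333) + (-1.3333)·(-1.3333) + (0.6667)·(0.6667)) / 5 = 5.3333/5 = 1.0667
  S[X_2,X_3] = ((-0.3333)·(-3.8333) + (-0.3333)·(2.1667) + (1.6667)·(-2.8333) + (-0.3333)·(0.1667) + (-1.3333)·(2.1667) + (0.6667)·(2.1667)) / 5 = -5.6667/5 = -1.1333
  S[X_3,X_3] = ((-3.8333)·(-3.8333) + (2.1667)·(2.1667) + (-2.8333)·(-2.8333) + (0.1667)·(0.1667) + (2.1667)·(2.1667) + (2.1667)·(2.1667)) / 5 = 36.8333/5 = 7.3667

S is symmetric (S[j,i] = S[i,j]). Assembling:

S = [[9.6, 1, -2.6],
 [1, 1.0667, -1.1333],
 [-2.6, -1.1333, 7.3667]]


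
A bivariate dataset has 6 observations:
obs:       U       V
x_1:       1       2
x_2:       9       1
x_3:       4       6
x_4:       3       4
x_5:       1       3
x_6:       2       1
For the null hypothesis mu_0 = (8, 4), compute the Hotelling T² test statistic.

Step 1 — sample mean vector:
  mean(U) = (1 + 9 + 4 + 3 + 1 + 2) / 6 = 20/6 = 3.3333
  mean(V) = (2 + 1 + 6 + 4 + 3 + 1) / 6 = 17/6 = 2.8333
  x̄ = (3.3333, 2.8333),  deviation x̄ - mu_0 = (3.3333, 2.8333) - (8, 4) = (-4.6667, -1.1667).

Step 2 — sample covariance matrix, S[i,j] = (1/(n-1)) · Σ_k (x_{k,i} - mean_i) · (x_{k,j} - mean_j), divisor n-1 = 5:
  S[U,U] = ((-2.3333)·(-2.3333) + (5.6667)·(5.6667) + (0.6667)·(0.6667) + (-0.3333)·(-0.3333) + (-2.3333)·(-2.3333) + (-1.3333)·(-1.3333)) / 5 = 45.3333/5 = 9.0667
  S[U,V] = ((-2.3333)·(-0.8333) + (5.6667)·(-1.8333) + (0.6667)·(3.1667) + (-0.3333)·(1.1667) + (-2.3333)·(0.1667) + (-1.3333)·(-1.8333)) / 5 = -4.6667/5 = -0.9333
  S[V,V] = ((-0.8333)·(-0.8333) + (-1.8333)·(-1.8333) + (3.1667)·(3.1667) + (1.1667)·(1.1667) + (0.1667)·(0.1667) + (-1.8333)·(-1.8333)) / 5 = 18.8333/5 = 3.7667
  S = [[9.0667, -0.9333],
 [-0.9333, 3.7667]].

Step 3 — invert S. det(S) = 9.0667·3.7667 - (-0.9333)² = 33.28.
  S^{-1} = (1/det) · [[d, -b], [-b, a]] = [[0.1132, 0.028],
 [0.028, 0.2724]].

Step 4 — quadratic form (x̄ - mu_0)^T · S^{-1} · (x̄ - mu_0):
  S^{-1} · (x̄ - mu_0) = (-0.5609, -0.4487),
  (x̄ - mu_0)^T · [...] = (-4.6667)·(-0.5609) + (-1.1667)·(-0.4487) = 3.141.

Step 5 — scale by n: T² = 6 · 3.141 = 18.8462.

T² ≈ 18.8462
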